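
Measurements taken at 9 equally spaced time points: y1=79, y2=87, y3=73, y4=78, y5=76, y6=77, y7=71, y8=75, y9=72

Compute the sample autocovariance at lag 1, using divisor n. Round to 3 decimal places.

Mean ȳ = (79 + 87 + 73 + 78 + 76 + 77 + 71 + 75 + 72)/9 = 76.4444
Σ_{t=1}^{8}(y_t−ȳ)(y_{t+1}−ȳ) = -4.4198
γ_1 = -4.4198 / 9 = -0.491

-0.491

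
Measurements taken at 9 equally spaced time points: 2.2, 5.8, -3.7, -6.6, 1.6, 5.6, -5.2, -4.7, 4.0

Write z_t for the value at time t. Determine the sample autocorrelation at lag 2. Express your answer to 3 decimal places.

-0.748

Mean z̄ = (2.2 + 5.8 − 3.7 − 6.6 + 1.6 + 5.6 − 5.2 − 4.7 + 4.0)/9 = -0.1111
Σ(z_t−z̄)(z_{t+2}−z̄) = (-8.2943) + (-38.3565) + (-6.1410) + (-37.0588) + (-8.7077) + (-26.2077) + (-20.9210) = -145.6869
Denominator Σ(z_t−z̄)² = 194.6689
r_2 = -145.6869 / 194.6689 = -0.748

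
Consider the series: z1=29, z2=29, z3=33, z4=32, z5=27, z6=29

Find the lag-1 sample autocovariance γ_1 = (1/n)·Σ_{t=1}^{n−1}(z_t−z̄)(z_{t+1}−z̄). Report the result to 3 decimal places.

Mean z̄ = (29 + 29 + 33 + 32 + 27 + 29)/6 = 29.8333
Σ_{t=1}^{5}(z_t−z̄)(z_{t+1}−z̄) = 1.1389
γ_1 = 1.1389 / 6 = 0.190

0.190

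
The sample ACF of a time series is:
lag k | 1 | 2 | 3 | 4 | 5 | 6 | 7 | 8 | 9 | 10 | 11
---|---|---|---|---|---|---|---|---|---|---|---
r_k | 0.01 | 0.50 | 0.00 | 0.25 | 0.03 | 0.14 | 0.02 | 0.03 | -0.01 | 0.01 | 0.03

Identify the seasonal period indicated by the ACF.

The largest autocorrelation is r_2 = 0.50, with a weaker echo at lag 4 (0.25); the remaining lags stay at or below 0.14.
The dominant spike at lag 2 indicates a seasonal period of 2.

2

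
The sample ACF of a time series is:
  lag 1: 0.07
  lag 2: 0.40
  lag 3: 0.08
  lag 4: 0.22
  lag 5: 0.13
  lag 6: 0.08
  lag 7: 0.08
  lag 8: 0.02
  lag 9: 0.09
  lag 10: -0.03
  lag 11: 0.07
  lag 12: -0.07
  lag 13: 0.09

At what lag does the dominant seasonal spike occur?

2

The largest autocorrelation is r_2 = 0.40, with a weaker echo at lag 4 (0.22); the remaining lags stay at or below 0.13.
The dominant spike at lag 2 indicates a seasonal period of 2.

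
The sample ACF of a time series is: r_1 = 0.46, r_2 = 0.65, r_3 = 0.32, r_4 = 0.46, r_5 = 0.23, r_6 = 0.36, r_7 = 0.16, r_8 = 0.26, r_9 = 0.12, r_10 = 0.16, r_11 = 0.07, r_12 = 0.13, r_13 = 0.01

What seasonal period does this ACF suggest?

2

The largest autocorrelation is r_2 = 0.65; the remaining lags stay at or below 0.46.
The dominant spike at lag 2 indicates a seasonal period of 2.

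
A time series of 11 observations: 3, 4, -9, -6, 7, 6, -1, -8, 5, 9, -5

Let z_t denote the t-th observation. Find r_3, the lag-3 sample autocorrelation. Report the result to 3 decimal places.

Mean z̄ = (3 + 4 − 9 − 6 + 7 + 6 − 1 − 8 + 5 + 9 − 5)/11 = 0.4545
Numerator Σ_{t=1}^{8}(z_t−z̄)(z_{t+3}−z̄) = -32.7107
Denominator Σ(z_t−z̄)² = 420.7273
r_3 = -32.7107 / 420.7273 = -0.078

-0.078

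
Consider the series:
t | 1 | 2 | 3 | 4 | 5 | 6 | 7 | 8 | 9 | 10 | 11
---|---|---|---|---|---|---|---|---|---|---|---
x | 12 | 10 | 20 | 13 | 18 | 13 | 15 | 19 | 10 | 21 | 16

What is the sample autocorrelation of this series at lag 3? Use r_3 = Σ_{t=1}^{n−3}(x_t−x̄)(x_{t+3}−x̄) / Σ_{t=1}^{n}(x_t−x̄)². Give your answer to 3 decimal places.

Mean x̄ = (12 + 10 + 20 + 13 + 18 + 13 + 15 + 19 + 10 + 21 + 16)/11 = 15.1818
Numerator Σ_{t=1}^{8}(x_t−x̄)(x_{t+3}−x̄) = 6.3554
Denominator Σ(x_t−x̄)² = 153.6364
r_3 = 6.3554 / 153.6364 = 0.041

0.041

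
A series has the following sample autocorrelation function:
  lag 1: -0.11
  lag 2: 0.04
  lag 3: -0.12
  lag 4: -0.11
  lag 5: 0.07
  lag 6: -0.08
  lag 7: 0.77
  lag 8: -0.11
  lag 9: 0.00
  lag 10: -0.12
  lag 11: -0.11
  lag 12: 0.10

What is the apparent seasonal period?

The largest autocorrelation is r_7 = 0.77; the remaining lags stay at or below 0.10.
The dominant spike at lag 7 indicates a seasonal period of 7.

7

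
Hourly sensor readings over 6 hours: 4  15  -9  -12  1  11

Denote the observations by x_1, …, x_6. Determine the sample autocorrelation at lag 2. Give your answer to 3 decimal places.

Mean x̄ = (4 + 15 − 9 − 12 + 1 + 11)/6 = 1.6667
Deviations from mean: 2.3333, 13.3333, -10.6667, -13.6667, -0.6667, 9.3333
Numerator Σ_{t=1}^{4}(x_t−x̄)(x_{t+2}−x̄) = -327.5556
Denominator Σ(x_t−x̄)² = 571.3333
r_2 = -327.5556 / 571.3333 = -0.573

-0.573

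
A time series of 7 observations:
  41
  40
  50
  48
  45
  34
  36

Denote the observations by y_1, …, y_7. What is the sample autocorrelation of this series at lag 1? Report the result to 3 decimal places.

Mean ȳ = (41 + 40 + 50 + 48 + 45 + 34 + 36)/7 = 42.0000
Deviations from mean: -1.0000, -2.0000, 8.0000, 6.0000, 3.0000, -8.0000, -6.0000
Σ(y_t−ȳ)(y_{t+1}−ȳ) = (2.0000) + (-16.0000) + (48.0000) + (18.0000) + (-24.0000) + (48.0000) = 76.0000
Denominator Σ(y_t−ȳ)² = 214.0000
r_1 = 76.0000 / 214.0000 = 0.355

0.355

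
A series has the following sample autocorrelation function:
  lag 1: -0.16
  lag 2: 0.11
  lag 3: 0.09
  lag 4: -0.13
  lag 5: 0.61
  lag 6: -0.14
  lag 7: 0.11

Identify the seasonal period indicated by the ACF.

5

The largest autocorrelation is r_5 = 0.61; the remaining lags stay at or below 0.11.
The dominant spike at lag 5 indicates a seasonal period of 5.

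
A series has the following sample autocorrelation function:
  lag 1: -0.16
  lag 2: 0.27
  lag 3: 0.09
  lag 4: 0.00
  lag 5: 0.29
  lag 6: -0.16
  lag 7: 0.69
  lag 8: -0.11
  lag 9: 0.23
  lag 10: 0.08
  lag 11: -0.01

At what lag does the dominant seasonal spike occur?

The largest autocorrelation is r_7 = 0.69; the remaining lags stay at or below 0.29.
The dominant spike at lag 7 indicates a seasonal period of 7.

7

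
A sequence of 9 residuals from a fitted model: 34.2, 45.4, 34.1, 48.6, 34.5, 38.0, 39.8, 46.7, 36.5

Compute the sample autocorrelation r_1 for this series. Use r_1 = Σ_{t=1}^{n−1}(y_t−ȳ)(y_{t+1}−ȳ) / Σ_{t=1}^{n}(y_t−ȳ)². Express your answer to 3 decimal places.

Mean ȳ = (34.2 + 45.4 + 34.1 + 48.6 + 34.5 + 38.0 + 39.8 + 46.7 + 36.5)/9 = 39.7556
Numerator Σ_{t=1}^{8}(y_t−ȳ)(y_{t+1}−ȳ) = -172.9342
Denominator Σ(y_t−ȳ)² = 262.4622
r_1 = -172.9342 / 262.4622 = -0.659

-0.659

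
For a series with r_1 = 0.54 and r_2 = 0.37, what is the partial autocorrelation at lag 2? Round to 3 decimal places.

0.111

φ_{22} = (r_2 − r_1²) / (1 − r_1²)
r_1² = (0.54)² = 0.2916
Numerator = 0.37 − 0.2916 = 0.0784; denominator = 1 − 0.2916 = 0.7084
φ_{22} = 0.0784 / 0.7084 = 0.111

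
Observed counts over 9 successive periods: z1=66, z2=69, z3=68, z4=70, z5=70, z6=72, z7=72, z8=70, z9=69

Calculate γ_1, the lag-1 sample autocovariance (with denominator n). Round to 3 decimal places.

1.139

Mean z̄ = (66 + 69 + 68 + 70 + 70 + 72 + 72 + 70 + 69)/9 = 69.5556
Σ_{t=1}^{8}(z_t−z̄)(z_{t+1}−z̄) = 10.2469
γ_1 = 10.2469 / 9 = 1.139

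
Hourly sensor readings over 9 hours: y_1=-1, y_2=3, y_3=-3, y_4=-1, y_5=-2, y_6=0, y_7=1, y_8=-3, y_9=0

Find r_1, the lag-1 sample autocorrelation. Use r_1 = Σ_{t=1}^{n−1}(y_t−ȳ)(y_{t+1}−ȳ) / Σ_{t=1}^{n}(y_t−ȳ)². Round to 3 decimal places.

Mean ȳ = (-1 + 3 − 3 − 1 − 2 + 0 + 1 − 3 + 0)/9 = -0.6667
Numerator Σ_{t=1}^{8}(y_t−ȳ)(y_{t+1}−ȳ) = -13.7778
Denominator Σ(y_t−ȳ)² = 30.0000
r_1 = -13.7778 / 30.0000 = -0.459

-0.459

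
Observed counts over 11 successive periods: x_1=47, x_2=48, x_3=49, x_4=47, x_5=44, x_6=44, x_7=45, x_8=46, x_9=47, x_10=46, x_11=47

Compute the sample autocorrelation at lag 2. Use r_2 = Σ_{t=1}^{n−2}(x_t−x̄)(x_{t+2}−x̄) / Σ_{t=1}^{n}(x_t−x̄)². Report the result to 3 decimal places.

-0.052

Mean x̄ = (47 + 48 + 49 + 47 + 44 + 44 + 45 + 46 + 47 + 46 + 47)/11 = 46.3636
Numerator Σ_{t=1}^{9}(x_t−x̄)(x_{t+2}−x̄) = -1.2645
Denominator Σ(x_t−x̄)² = 24.5455
r_2 = -1.2645 / 24.5455 = -0.052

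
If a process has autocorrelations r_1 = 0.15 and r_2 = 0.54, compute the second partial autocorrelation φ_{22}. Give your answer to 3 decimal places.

0.529

φ_{22} = (r_2 − r_1²) / (1 − r_1²)
r_1² = (0.15)² = 0.0225
Numerator = 0.54 − 0.0225 = 0.5175; denominator = 1 − 0.0225 = 0.9775
φ_{22} = 0.5175 / 0.9775 = 0.529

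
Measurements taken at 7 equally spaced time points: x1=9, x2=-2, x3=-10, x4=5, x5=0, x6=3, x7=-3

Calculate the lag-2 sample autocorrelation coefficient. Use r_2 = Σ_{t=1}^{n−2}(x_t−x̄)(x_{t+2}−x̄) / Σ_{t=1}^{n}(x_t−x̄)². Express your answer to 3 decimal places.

-0.368

Mean x̄ = (9 − 2 − 10 + 5 + 0 + 3 − 3)/7 = 0.2857
Deviations from mean: 8.7143, -2.2857, -10.2857, 4.7143, -0.2857, 2.7143, -3.2857
Numerator Σ_{t=1}^{5}(x_t−x̄)(x_{t+2}−x̄) = -83.7347
Denominator Σ(x_t−x̄)² = 227.4286
r_2 = -83.7347 / 227.4286 = -0.368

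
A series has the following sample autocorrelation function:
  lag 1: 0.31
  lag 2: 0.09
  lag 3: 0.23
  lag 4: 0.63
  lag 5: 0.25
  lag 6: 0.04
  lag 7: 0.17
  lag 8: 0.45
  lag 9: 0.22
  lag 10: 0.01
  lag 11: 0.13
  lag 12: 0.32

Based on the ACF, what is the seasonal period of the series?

The largest autocorrelation is r_4 = 0.63, with weaker echoes at lags 8 (0.45) and 12 (0.32); the remaining lags stay at or below 0.31. The elevated value at lag 1 (0.31), dropping to 0.09 at lag 2, reflects decaying short-term dependence rather than seasonality.
The dominant spike at lag 4 indicates a seasonal period of 4.

4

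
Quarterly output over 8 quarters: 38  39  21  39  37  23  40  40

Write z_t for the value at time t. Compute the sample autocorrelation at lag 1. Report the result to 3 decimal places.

-0.358

Mean z̄ = (38 + 39 + 21 + 39 + 37 + 23 + 40 + 40)/8 = 34.6250
Deviations from mean: 3.3750, 4.3750, -13.6250, 4.3750, 2.3750, -11.6250, 5.3750, 5.3750
Numerator Σ_{t=1}^{7}(z_t−z̄)(z_{t+1}−z̄) = -155.2656
Denominator Σ(z_t−z̄)² = 433.8750
r_1 = -155.2656 / 433.8750 = -0.358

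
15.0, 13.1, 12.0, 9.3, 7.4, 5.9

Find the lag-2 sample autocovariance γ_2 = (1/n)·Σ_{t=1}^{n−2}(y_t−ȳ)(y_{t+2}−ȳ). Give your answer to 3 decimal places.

Mean ȳ = (15.0 + 13.1 + 12.0 + 9.3 + 7.4 + 5.9)/6 = 10.4500
Σ_{t=1}^{4}(y_t−ȳ)(y_{t+2}−ȳ) = 4.5100
γ_2 = 4.5100 / 6 = 0.752

0.752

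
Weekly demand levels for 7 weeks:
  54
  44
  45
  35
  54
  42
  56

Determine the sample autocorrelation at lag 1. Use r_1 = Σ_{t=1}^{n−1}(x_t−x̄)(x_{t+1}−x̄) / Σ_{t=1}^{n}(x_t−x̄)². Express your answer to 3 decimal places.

-0.424

Mean x̄ = (54 + 44 + 45 + 35 + 54 + 42 + 56)/7 = 47.1429
Deviations from mean: 6.8571, -3.1429, -2.1429, -12.1429, 6.8571, -5.1429, 8.8571
Σ(x_t−x̄)(x_{t+1}−x̄) = (-21.5510) + (6.7347) + (26.0204) + (-83.2653) + (-35.2653) + (-45.5510) = -152.8776
Denominator Σ(x_t−x̄)² = 360.8571
r_1 = -152.8776 / 360.8571 = -0.424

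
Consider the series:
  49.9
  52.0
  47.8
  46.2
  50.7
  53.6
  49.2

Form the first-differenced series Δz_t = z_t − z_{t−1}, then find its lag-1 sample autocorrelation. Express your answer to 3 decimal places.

First differences Δz: 2.1, -4.2, -1.6, 4.5, 2.9, -4.4
Mean of differences = -0.1167
Numerator Σ(Δz_t−Δz̄)(Δz_{t+1}−Δz̄) = -8.8369
Denominator Σ(Δz_t−Δz̄)² = 72.5483
r_1(Δz) = -8.8369 / 72.5483 = -0.122

-0.122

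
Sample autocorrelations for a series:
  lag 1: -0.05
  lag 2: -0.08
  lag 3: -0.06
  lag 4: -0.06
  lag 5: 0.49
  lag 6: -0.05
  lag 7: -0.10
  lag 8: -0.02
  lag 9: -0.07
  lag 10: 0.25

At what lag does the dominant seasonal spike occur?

5

The largest autocorrelation is r_5 = 0.49, with a weaker echo at lag 10 (0.25); the remaining lags stay at or below -0.02.
The dominant spike at lag 5 indicates a seasonal period of 5.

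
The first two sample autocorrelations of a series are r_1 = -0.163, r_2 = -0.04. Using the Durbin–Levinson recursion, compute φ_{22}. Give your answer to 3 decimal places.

φ_{22} = (r_2 − r_1²) / (1 − r_1²)
r_1² = (-0.163)² = 0.026569
Numerator = -0.04 − 0.0266 = -0.0666; denominator = 1 − 0.0266 = 0.9734
φ_{22} = -0.0666 / 0.9734 = -0.068

-0.068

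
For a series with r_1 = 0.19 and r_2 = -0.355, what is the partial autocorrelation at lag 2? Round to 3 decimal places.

φ_{22} = (r_2 − r_1²) / (1 − r_1²)
r_1² = (0.19)² = 0.0361
Numerator = -0.355 − 0.0361 = -0.3911; denominator = 1 − 0.0361 = 0.9639
φ_{22} = -0.3911 / 0.9639 = -0.406

-0.406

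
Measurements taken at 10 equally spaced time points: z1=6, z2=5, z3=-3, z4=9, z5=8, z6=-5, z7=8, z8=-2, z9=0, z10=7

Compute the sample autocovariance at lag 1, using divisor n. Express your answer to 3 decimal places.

Mean z̄ = (6 + 5 − 3 + 9 + 8 − 5 + 8 − 2 + 0 + 7)/10 = 3.3000
Σ_{t=1}^{9}(z_t−z̄)(z_{t+1}−z̄) = -112.8900
γ_1 = -112.8900 / 10 = -11.289

-11.289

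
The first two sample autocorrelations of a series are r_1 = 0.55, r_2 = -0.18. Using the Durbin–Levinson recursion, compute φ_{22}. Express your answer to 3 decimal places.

-0.692

φ_{22} = (r_2 − r_1²) / (1 − r_1²)
r_1² = (0.55)² = 0.3025
Numerator = -0.18 − 0.3025 = -0.4825; denominator = 1 − 0.3025 = 0.6975
φ_{22} = -0.4825 / 0.6975 = -0.692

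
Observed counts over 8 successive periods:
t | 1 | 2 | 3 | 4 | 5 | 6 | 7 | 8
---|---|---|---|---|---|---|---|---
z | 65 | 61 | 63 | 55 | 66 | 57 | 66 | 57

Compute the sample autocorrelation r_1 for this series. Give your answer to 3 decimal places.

-0.746

Mean z̄ = (65 + 61 + 63 + 55 + 66 + 57 + 66 + 57)/8 = 61.2500
Deviations from mean: 3.7500, -0.2500, 1.7500, -6.2500, 4.7500, -4.2500, 4.7500, -4.2500
Numerator Σ_{t=1}^{7}(z_t−z̄)(z_{t+1}−z̄) = -102.5625
Denominator Σ(z_t−z̄)² = 137.5000
r_1 = -102.5625 / 137.5000 = -0.746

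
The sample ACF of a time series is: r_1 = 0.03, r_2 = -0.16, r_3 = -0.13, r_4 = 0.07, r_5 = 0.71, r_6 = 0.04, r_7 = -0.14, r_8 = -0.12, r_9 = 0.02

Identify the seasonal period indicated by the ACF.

The largest autocorrelation is r_5 = 0.71; the remaining lags stay at or below 0.07.
The dominant spike at lag 5 indicates a seasonal period of 5.

5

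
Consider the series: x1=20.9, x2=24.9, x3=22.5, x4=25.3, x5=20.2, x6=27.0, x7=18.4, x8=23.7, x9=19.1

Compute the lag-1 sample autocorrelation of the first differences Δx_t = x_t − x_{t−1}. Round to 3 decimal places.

-0.864

First differences Δx: 4.0, -2.4, 2.8, -5.1, 6.8, -8.6, 5.3, -4.6
Mean of differences = -0.2250
Numerator Σ(Δx_t−Δx̄)(Δx_{t+1}−Δx̄) = -194.0406
Denominator Σ(Δx_t−Δx̄)² = 224.6550
r_1(Δx) = -194.0406 / 224.6550 = -0.864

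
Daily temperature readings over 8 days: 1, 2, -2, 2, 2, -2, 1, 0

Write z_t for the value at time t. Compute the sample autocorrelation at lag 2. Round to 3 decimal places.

Mean z̄ = (1 + 2 − 2 + 2 + 2 − 2 + 1 + 0)/8 = 0.5000
Deviations from mean: 0.5000, 1.5000, -2.5000, 1.5000, 1.5000, -2.5000, 0.5000, -0.5000
Σ(z_t−z̄)(z_{t+2}−z̄) = (-1.2500) + (2.2500) + (-3.7500) + (-3.7500) + (0.7500) + (1.2500) = -4.5000
Denominator Σ(z_t−z̄)² = 20.0000
r_2 = -4.5000 / 20.0000 = -0.225

-0.225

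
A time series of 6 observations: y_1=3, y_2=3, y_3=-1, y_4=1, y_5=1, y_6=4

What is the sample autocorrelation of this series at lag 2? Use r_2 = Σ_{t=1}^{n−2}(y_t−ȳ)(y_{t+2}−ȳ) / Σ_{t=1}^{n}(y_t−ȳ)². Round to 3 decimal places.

-0.221

Mean ȳ = (3 + 3 − 1 + 1 + 1 + 4)/6 = 1.8333
Deviations from mean: 1.1667, 1.1667, -2.8333, -0.8333, -0.8333, 2.1667
Numerator Σ_{t=1}^{4}(y_t−ȳ)(y_{t+2}−ȳ) = -3.7222
Denominator Σ(y_t−ȳ)² = 16.8333
r_2 = -3.7222 / 16.8333 = -0.221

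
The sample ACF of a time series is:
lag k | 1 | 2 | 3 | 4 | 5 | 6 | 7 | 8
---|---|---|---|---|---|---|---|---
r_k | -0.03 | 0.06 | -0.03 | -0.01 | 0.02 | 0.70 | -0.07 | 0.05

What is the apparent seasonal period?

6

The largest autocorrelation is r_6 = 0.70; the remaining lags stay at or below 0.06.
The dominant spike at lag 6 indicates a seasonal period of 6.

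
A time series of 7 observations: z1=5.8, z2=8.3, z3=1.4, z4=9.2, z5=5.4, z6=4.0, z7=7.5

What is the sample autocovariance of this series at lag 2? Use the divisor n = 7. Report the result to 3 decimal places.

0.517

Mean z̄ = (5.8 + 8.3 + 1.4 + 9.2 + 5.4 + 4.0 + 7.5)/7 = 5.9429
Σ_{t=1}^{5}(z_t−z̄)(z_{t+2}−z̄) = 3.6192
γ_2 = 3.6192 / 7 = 0.517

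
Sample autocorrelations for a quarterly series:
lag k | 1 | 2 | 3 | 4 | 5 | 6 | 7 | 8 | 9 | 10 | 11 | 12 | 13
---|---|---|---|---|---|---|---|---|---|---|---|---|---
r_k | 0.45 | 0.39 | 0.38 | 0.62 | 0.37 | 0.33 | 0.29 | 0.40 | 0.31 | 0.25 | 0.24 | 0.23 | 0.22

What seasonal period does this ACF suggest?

4

The largest autocorrelation is r_4 = 0.62; the remaining lags stay at or below 0.45. The elevated value at lag 1 (0.45), dropping to 0.39 at lag 2, reflects decaying short-term dependence rather than seasonality.
The dominant spike at lag 4 indicates a seasonal period of 4.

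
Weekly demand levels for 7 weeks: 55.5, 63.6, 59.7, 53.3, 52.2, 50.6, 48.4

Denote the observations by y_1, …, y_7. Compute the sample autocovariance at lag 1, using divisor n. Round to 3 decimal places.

11.980

Mean ȳ = (55.5 + 63.6 + 59.7 + 53.3 + 52.2 + 50.6 + 48.4)/7 = 54.7571
Σ_{t=1}^{6}(y_t−ȳ)(y_{t+1}−ȳ) = 83.8596
γ_1 = 83.8596 / 7 = 11.980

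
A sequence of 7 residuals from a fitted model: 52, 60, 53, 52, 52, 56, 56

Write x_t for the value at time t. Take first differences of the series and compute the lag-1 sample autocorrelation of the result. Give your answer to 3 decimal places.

-0.367

First differences Δx: 8, -7, -1, 0, 4, 0
Mean of differences = 0.6667
Numerator Σ(Δx_t−Δx̄)(Δx_{t+1}−Δx̄) = -46.7778
Denominator Σ(Δx_t−Δx̄)² = 127.3333
r_1(Δx) = -46.7778 / 127.3333 = -0.367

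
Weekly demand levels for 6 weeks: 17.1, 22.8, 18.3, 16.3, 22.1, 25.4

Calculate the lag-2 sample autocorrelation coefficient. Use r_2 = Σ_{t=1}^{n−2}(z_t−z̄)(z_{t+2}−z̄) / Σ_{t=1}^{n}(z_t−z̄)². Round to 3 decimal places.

-0.417

Mean z̄ = (17.1 + 22.8 + 18.3 + 16.3 + 22.1 + 25.4)/6 = 20.3333
Σ(z_t−z̄)(z_{t+2}−z̄) = (6.5744) + (-9.9489) + (-3.5922) + (-20.4356) = -27.4022
Denominator Σ(z_t−z̄)² = 65.7333
r_2 = -27.4022 / 65.7333 = -0.417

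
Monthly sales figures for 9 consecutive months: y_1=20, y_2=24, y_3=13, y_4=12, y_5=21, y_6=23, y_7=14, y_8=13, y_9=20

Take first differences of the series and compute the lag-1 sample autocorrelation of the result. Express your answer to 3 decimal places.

-0.113

First differences Δy: 4, -11, -1, 9, 2, -9, -1, 7
Mean of differences = 0.0000
Numerator Σ(Δy_t−Δȳ)(Δy_{t+1}−Δȳ) = -40.0000
Denominator Σ(Δy_t−Δȳ)² = 354.0000
r_1(Δy) = -40.0000 / 354.0000 = -0.113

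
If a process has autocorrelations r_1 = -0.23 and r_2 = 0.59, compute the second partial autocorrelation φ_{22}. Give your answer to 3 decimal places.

φ_{22} = (r_2 − r_1²) / (1 − r_1²)
r_1² = (-0.23)² = 0.0529
Numerator = 0.59 − 0.0529 = 0.5371; denominator = 1 − 0.0529 = 0.9471
φ_{22} = 0.5371 / 0.9471 = 0.567

0.567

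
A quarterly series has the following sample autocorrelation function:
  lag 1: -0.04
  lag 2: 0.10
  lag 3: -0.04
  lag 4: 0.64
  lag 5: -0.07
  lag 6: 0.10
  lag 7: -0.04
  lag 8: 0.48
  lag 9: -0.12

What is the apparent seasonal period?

The largest autocorrelation is r_4 = 0.64, with a weaker echo at lag 8 (0.48); the remaining lags stay at or below 0.10.
The dominant spike at lag 4 indicates a seasonal period of 4.

4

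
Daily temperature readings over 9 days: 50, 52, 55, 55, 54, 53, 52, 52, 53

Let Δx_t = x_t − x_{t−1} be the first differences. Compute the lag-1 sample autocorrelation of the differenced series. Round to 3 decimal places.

0.495

First differences Δx: 2, 3, 0, -1, -1, -1, 0, 1
Mean of differences = 0.3750
Numerator Σ(Δx_t−Δx̄)(Δx_{t+1}−Δx̄) = 7.8594
Denominator Σ(Δx_t−Δx̄)² = 15.8750
r_1(Δx) = 7.8594 / 15.8750 = 0.495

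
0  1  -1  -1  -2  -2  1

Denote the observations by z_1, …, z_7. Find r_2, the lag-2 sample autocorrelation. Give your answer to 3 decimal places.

-0.200

Mean z̄ = (0 + 1 − 1 − 1 − 2 − 2 + 1)/7 = -0.5714
Numerator Σ_{t=1}^{5}(z_t−z̄)(z_{t+2}−z̄) = -1.9388
Denominator Σ(z_t−z̄)² = 9.7143
r_2 = -1.9388 / 9.7143 = -0.200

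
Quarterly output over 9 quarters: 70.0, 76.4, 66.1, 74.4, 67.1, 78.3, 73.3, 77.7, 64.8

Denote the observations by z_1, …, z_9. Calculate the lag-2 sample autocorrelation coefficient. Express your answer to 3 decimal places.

Mean z̄ = (70.0 + 76.4 + 66.1 + 74.4 + 67.1 + 78.3 + 73.3 + 77.7 + 64.8)/9 = 72.0111
Numerator Σ_{t=1}^{7}(z_t−z̄)(z_{t+2}−z̄) = 86.5786
Denominator Σ(z_t−z̄)² = 213.6489
r_2 = 86.5786 / 213.6489 = 0.405

0.405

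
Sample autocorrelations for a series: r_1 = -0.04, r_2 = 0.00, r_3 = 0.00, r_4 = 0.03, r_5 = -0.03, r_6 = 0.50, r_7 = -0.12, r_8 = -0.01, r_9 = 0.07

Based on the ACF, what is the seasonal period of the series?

The largest autocorrelation is r_6 = 0.50; the remaining lags stay at or below 0.07.
The dominant spike at lag 6 indicates a seasonal period of 6.

6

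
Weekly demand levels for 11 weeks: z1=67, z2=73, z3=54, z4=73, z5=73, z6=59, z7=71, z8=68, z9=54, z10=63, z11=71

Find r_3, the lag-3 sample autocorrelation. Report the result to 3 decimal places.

Mean z̄ = (67 + 73 + 54 + 73 + 73 + 59 + 71 + 68 + 54 + 63 + 71)/11 = 66.0000
Numerator Σ_{t=1}^{8}(z_t−z̄)(z_{t+3}−z̄) = 268.0000
Denominator Σ(z_t−z̄)² = 548.0000
r_3 = 268.0000 / 548.0000 = 0.489

0.489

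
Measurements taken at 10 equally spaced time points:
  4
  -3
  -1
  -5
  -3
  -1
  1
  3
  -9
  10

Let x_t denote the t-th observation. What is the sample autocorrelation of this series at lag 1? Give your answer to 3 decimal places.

-0.433

Mean x̄ = (4 − 3 − 1 − 5 − 3 − 1 + 1 + 3 − 9 + 10)/10 = -0.4000
Numerator Σ_{t=1}^{9}(x_t−x̄)(x_{t+1}−x̄) = -108.3600
Denominator Σ(x_t−x̄)² = 250.4000
r_1 = -108.3600 / 250.4000 = -0.433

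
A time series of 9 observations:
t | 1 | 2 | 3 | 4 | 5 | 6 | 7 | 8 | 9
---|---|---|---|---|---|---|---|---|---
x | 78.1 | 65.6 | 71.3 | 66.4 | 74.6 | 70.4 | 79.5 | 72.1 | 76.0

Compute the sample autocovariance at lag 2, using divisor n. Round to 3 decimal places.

9.522

Mean x̄ = (78.1 + 65.6 + 71.3 + 66.4 + 74.6 + 70.4 + 79.5 + 72.1 + 76.0)/9 = 72.6667
Σ_{t=1}^{7}(x_t−x̄)(x_{t+2}−x̄) = 85.6944
γ_2 = 85.6944 / 9 = 9.522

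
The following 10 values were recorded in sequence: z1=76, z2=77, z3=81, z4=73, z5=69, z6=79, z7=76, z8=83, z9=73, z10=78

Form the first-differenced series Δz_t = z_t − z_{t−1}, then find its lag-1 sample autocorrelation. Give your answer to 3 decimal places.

-0.543

First differences Δz: 1, 4, -8, -4, 10, -3, 7, -10, 5
Mean of differences = 0.2222
Numerator Σ(Δz_t−Δz̄)(Δz_{t+1}−Δz̄) = -206.1605
Denominator Σ(Δz_t−Δz̄)² = 379.5556
r_1(Δz) = -206.1605 / 379.5556 = -0.543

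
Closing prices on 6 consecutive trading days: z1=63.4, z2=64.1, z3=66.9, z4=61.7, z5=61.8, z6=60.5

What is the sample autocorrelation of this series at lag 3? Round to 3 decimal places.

Mean z̄ = (63.4 + 64.1 + 66.9 + 61.7 + 61.8 + 60.5)/6 = 63.0667
Deviations from mean: 0.3333, 1.0333, 3.8333, -1.3667, -1.2667, -2.5667
Σ(z_t−z̄)(z_{t+3}−z̄) = (-0.4556) + (-1.3089) + (-9.8389) = -11.6033
Denominator Σ(z_t−z̄)² = 25.9333
r_3 = -11.6033 / 25.9333 = -0.447

-0.447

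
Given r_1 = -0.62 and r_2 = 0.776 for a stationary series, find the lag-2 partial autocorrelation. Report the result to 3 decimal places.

0.636

φ_{22} = (r_2 − r_1²) / (1 − r_1²)
r_1² = (-0.62)² = 0.3844
Numerator = 0.776 − 0.3844 = 0.3916; denominator = 1 − 0.3844 = 0.6156
φ_{22} = 0.3916 / 0.6156 = 0.636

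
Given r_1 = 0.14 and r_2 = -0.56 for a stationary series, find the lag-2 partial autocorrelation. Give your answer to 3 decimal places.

φ_{22} = (r_2 − r_1²) / (1 − r_1²)
r_1² = (0.14)² = 0.0196
Numerator = -0.56 − 0.0196 = -0.5796; denominator = 1 − 0.0196 = 0.9804
φ_{22} = -0.5796 / 0.9804 = -0.591

-0.591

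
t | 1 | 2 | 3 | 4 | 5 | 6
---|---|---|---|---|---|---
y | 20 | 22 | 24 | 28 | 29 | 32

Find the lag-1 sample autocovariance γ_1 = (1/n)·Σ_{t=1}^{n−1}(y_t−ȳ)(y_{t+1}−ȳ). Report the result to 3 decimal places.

Mean ȳ = (20 + 22 + 24 + 28 + 29 + 32)/6 = 25.8333
Σ_{t=1}^{5}(y_t−ȳ)(y_{t+1}−ȳ) = 51.8056
γ_1 = 51.8056 / 6 = 8.634

8.634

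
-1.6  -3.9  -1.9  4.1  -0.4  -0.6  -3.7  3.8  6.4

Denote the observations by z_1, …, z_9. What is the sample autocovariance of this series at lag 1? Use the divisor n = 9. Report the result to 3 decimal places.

Mean z̄ = (-1.6 − 3.9 − 1.9 + 4.1 − 0.4 − 0.6 − 3.7 + 3.8 + 6.4)/9 = 0.2444
Σ_{t=1}^{8}(z_t−z̄)(z_{t+1}−z̄) = 17.5158
γ_1 = 17.5158 / 9 = 1.946

1.946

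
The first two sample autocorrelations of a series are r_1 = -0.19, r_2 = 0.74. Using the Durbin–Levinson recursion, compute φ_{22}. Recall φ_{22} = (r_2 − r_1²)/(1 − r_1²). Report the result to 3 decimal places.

φ_{22} = (r_2 − r_1²) / (1 − r_1²)
r_1² = (-0.19)² = 0.0361
Numerator = 0.74 − 0.0361 = 0.7039; denominator = 1 − 0.0361 = 0.9639
φ_{22} = 0.7039 / 0.9639 = 0.730

0.730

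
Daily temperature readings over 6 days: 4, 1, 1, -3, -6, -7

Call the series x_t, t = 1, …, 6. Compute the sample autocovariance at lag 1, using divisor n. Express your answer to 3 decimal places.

7.926

Mean x̄ = (4 + 1 + 1 − 3 − 6 − 7)/6 = -1.6667
Deviations: 5.6667, 2.6667, 2.6667, -1.3333, -4.3333, -5.3333
Σ_{t=1}^{5}(x_t−x̄)(x_{t+1}−x̄) = 47.5556
γ_1 = 47.5556 / 6 = 7.926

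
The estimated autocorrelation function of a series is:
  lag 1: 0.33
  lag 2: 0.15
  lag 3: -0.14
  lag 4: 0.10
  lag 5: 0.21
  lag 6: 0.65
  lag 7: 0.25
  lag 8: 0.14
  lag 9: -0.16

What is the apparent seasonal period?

The largest autocorrelation is r_6 = 0.65; the remaining lags stay at or below 0.33. The elevated value at lag 1 (0.33), dropping to 0.15 at lag 2, reflects decaying short-term dependence rather than seasonality.
The dominant spike at lag 6 indicates a seasonal period of 6.

6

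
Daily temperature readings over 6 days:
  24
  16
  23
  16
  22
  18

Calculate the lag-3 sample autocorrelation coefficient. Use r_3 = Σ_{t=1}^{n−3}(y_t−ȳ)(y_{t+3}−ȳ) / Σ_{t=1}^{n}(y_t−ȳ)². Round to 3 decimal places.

Mean ȳ = (24 + 16 + 23 + 16 + 22 + 18)/6 = 19.8333
Σ(y_t−ȳ)(y_{t+3}−ȳ) = (-15.9722) + (-8.3056) + (-5.8056) = -30.0833
Denominator Σ(y_t−ȳ)² = 64.8333
r_3 = -30.0833 / 64.8333 = -0.464

-0.464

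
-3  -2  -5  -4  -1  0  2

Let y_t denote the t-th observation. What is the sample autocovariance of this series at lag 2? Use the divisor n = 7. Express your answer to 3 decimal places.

Mean ȳ = (-3 − 2 − 5 − 4 − 1 + 0 + 2)/7 = -1.8571
Deviations: -1.1429, -0.1429, -3.1429, -2.1429, 0.8571, 1.8571, 3.8571
Σ_{t=1}^{5}(y_t−ȳ)(y_{t+2}−ȳ) = 0.5306
γ_2 = 0.5306 / 7 = 0.076

0.076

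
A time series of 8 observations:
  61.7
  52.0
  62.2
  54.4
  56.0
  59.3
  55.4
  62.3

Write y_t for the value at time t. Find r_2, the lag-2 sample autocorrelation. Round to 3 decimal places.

Mean ȳ = (61.7 + 52.0 + 62.2 + 54.4 + 56.0 + 59.3 + 55.4 + 62.3)/8 = 57.9125
Numerator Σ_{t=1}^{6}(y_t−ȳ)(y_{t+2}−ȳ) = 34.8259
Denominator Σ(y_t−ȳ)² = 111.1688
r_2 = 34.8259 / 111.1688 = 0.313

0.313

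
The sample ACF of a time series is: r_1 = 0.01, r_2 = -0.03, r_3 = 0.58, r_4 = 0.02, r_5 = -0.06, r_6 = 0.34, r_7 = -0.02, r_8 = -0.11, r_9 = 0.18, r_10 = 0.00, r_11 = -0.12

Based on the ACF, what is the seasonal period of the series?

The largest autocorrelation is r_3 = 0.58, with weaker echoes at lags 6 (0.34) and 9 (0.18); the remaining lags stay at or below 0.02.
The dominant spike at lag 3 indicates a seasonal period of 3.

3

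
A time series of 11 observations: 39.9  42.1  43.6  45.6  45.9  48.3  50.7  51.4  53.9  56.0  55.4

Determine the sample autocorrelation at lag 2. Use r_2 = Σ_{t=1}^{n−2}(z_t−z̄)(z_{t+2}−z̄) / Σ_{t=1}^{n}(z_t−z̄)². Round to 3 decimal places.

Mean z̄ = (39.9 + 42.1 + 43.6 + 45.6 + 45.9 + 48.3 + 50.7 + 51.4 + 53.9 + 56.0 + 55.4)/11 = 48.4364
Numerator Σ_{t=1}^{9}(z_t−z̄)(z_{t+2}−z̄) = 138.5955
Denominator Σ(z_t−z̄)² = 300.3655
r_2 = 138.5955 / 300.3655 = 0.461

0.461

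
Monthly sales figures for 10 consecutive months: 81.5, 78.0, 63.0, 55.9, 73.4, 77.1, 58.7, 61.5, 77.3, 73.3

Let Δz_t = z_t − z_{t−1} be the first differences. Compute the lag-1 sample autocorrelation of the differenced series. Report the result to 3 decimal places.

-0.033

First differences Δz: -3.5, -15.0, -7.1, 17.5, 3.7, -18.4, 2.8, 15.8, -4.0
Mean of differences = -0.9111
Numerator Σ(Δz_t−Δz̄)(Δz_{t+1}−Δz̄) = -40.5279
Denominator Σ(Δz_t−Δz̄)² = 1212.1689
r_1(Δz) = -40.5279 / 1212.1689 = -0.033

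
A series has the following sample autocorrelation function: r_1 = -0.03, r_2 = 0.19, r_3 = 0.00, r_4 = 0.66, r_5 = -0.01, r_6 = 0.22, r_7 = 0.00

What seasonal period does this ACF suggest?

The largest autocorrelation is r_4 = 0.66; the remaining lags stay at or below 0.22.
The dominant spike at lag 4 indicates a seasonal period of 4.

4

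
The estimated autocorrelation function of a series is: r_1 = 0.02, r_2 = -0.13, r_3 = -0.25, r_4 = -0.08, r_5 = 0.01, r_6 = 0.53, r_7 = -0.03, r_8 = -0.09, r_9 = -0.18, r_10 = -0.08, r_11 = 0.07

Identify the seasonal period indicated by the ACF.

The largest autocorrelation is r_6 = 0.53; the remaining lags stay at or below 0.07.
The dominant spike at lag 6 indicates a seasonal period of 6.

6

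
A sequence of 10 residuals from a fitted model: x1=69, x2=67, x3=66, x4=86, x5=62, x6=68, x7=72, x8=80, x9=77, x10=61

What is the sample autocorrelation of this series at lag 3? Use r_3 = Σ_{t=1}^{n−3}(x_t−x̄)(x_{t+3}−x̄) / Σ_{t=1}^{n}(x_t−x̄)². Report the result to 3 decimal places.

Mean x̄ = (69 + 67 + 66 + 86 + 62 + 68 + 72 + 80 + 77 + 61)/10 = 70.8000
Numerator Σ_{t=1}^{7}(x_t−x̄)(x_{t+3}−x̄) = -72.3200
Denominator Σ(x_t−x̄)² = 577.6000
r_3 = -72.3200 / 577.6000 = -0.125

-0.125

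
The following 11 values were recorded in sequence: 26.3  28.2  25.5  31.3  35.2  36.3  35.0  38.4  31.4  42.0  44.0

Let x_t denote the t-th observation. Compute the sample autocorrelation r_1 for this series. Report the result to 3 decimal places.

Mean x̄ = (26.3 + 28.2 + 25.5 + 31.3 + 35.2 + 36.3 + 35.0 + 38.4 + 31.4 + 42.0 + 44.0)/11 = 33.9636
Numerator Σ_{t=1}^{10}(x_t−x̄)(x_{t+1}−x̄) = 170.7905
Denominator Σ(x_t−x̄)² = 370.3055
r_1 = 170.7905 / 370.3055 = 0.461

0.461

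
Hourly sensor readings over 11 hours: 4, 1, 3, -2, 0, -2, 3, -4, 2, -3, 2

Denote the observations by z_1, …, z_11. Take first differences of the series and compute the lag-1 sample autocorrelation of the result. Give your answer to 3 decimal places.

First differences Δz: -3, 2, -5, 2, -2, 5, -7, 6, -5, 5
Mean of differences = -0.2000
Numerator Σ(Δz_t−Δz̄)(Δz_{t+1}−Δz̄) = -172.8400
Denominator Σ(Δz_t−Δz̄)² = 205.6000
r_1(Δz) = -172.8400 / 205.6000 = -0.841

-0.841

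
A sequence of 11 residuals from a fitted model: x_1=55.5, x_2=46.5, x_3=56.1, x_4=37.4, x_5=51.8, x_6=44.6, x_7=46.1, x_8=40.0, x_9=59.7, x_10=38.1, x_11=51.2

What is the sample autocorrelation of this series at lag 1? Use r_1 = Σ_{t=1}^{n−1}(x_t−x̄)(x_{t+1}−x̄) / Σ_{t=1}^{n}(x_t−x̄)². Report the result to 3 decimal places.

Mean x̄ = (55.5 + 46.5 + 56.1 + 37.4 + 51.8 + 44.6 + 46.1 + 40.0 + 59.7 + 38.1 + 51.2)/11 = 47.9091
Numerator Σ_{t=1}^{10}(x_t−x̄)(x_{t+1}−x̄) = -382.9819
Denominator Σ(x_t−x̄)² = 575.1291
r_1 = -382.9819 / 575.1291 = -0.666

-0.666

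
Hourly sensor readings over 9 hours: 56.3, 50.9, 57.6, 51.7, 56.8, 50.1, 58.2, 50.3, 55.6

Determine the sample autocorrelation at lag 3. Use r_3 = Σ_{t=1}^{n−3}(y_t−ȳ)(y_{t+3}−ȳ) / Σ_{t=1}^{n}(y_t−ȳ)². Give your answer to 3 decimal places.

-0.599

Mean ȳ = (56.3 + 50.9 + 57.6 + 51.7 + 56.8 + 50.1 + 58.2 + 50.3 + 55.6)/9 = 54.1667
Numerator Σ_{t=1}^{6}(y_t−ȳ)(y_{t+3}−ȳ) = -53.7867
Denominator Σ(y_t−ȳ)² = 89.8400
r_3 = -53.7867 / 89.8400 = -0.599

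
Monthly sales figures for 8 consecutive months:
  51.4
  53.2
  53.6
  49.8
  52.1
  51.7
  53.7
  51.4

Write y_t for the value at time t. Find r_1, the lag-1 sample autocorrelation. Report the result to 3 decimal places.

Mean ȳ = (51.4 + 53.2 + 53.6 + 49.8 + 52.1 + 51.7 + 53.7 + 51.4)/8 = 52.1125
Σ(y_t−ȳ)(y_{t+1}−ȳ) = (-0.7748) + (1.6177) + (-3.4398) + (0.0289) + (0.0052) + (-0.6548) + (-1.1311) = -4.3489
Denominator Σ(y_t−ȳ)² = 12.4488
r_1 = -4.3489 / 12.4488 = -0.349

-0.349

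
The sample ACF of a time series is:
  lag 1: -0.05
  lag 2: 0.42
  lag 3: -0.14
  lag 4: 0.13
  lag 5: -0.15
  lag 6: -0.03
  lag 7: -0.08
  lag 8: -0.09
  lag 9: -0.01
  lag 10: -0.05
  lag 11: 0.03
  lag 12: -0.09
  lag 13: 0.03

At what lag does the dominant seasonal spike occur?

The largest autocorrelation is r_2 = 0.42; the remaining lags stay at or below 0.13.
The dominant spike at lag 2 indicates a seasonal period of 2.

2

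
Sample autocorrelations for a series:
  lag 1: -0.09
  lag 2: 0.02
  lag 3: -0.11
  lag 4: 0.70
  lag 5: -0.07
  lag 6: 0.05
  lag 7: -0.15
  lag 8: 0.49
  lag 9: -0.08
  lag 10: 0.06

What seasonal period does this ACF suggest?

4

The largest autocorrelation is r_4 = 0.70, with a weaker echo at lag 8 (0.49); the remaining lags stay at or below 0.06.
The dominant spike at lag 4 indicates a seasonal period of 4.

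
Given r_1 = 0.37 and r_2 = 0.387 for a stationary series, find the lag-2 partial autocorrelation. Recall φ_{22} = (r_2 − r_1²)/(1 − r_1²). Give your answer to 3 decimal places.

0.290

φ_{22} = (r_2 − r_1²) / (1 − r_1²)
r_1² = (0.37)² = 0.1369
Numerator = 0.387 − 0.1369 = 0.2501; denominator = 1 − 0.1369 = 0.8631
φ_{22} = 0.2501 / 0.8631 = 0.290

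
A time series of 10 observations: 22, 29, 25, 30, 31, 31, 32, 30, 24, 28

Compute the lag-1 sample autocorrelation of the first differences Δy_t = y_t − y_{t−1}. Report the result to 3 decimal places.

-0.376

First differences Δy: 7, -4, 5, 1, 0, 1, -2, -6, 4
Mean of differences = 0.6667
Numerator Σ(Δy_t−Δȳ)(Δy_{t+1}−Δȳ) = -54.1111
Denominator Σ(Δy_t−Δȳ)² = 144.0000
r_1(Δy) = -54.1111 / 144.0000 = -0.376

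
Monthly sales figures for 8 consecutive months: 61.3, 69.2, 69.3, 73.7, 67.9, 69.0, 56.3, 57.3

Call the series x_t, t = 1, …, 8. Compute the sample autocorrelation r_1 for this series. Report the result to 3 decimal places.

Mean x̄ = (61.3 + 69.2 + 69.3 + 73.7 + 67.9 + 69.0 + 56.3 + 57.3)/8 = 65.5000
Deviations from mean: -4.2000, 3.7000, 3.8000, 8.2000, 2.4000, 3.5000, -9.2000, -8.2000
Σ(x_t−x̄)(x_{t+1}−x̄) = (-15.5400) + (14.0600) + (31.1600) + (19.6800) + (8.4000) + (-32.2000) + (75.4400) = 101.0000
Denominator Σ(x_t−x̄)² = 282.9000
r_1 = 101.0000 / 282.9000 = 0.357

0.357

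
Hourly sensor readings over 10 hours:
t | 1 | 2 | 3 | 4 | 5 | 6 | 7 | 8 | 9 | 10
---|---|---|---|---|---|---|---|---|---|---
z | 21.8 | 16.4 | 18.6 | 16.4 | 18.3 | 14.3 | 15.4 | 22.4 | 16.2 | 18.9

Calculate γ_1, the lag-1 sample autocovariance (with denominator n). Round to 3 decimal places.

-2.175

Mean z̄ = (21.8 + 16.4 + 18.6 + 16.4 + 18.3 + 14.3 + 15.4 + 22.4 + 16.2 + 18.9)/10 = 17.8700
Σ_{t=1}^{9}(z_t−z̄)(z_{t+1}−z̄) = -21.7469
γ_1 = -21.7469 / 10 = -2.175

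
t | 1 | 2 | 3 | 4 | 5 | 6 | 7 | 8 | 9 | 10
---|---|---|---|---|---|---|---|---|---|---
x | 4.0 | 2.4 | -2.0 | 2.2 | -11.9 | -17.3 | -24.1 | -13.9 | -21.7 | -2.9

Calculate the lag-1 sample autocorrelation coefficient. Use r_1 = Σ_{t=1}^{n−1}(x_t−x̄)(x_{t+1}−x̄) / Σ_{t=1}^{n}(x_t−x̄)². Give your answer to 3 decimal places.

Mean x̄ = (4.0 + 2.4 − 2.0 + 2.2 − 11.9 − 17.3 − 24.1 − 13.9 − 21.7 − 2.9)/10 = -8.5200
Numerator Σ_{t=1}^{9}(x_t−x̄)(x_{t+1}−x̄) = 488.7036
Denominator Σ(x_t−x̄)² = 998.9160
r_1 = 488.7036 / 998.9160 = 0.489

0.489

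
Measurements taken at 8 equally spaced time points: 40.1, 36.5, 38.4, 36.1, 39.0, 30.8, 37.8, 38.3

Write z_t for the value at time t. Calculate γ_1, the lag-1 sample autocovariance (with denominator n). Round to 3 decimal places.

Mean z̄ = (40.1 + 36.5 + 38.4 + 36.1 + 39.0 + 30.8 + 37.8 + 38.3)/8 = 37.1250
Σ_{t=1}^{7}(z_t−z̄)(z_{t+1}−z̄) = -21.2206
γ_1 = -21.2206 / 8 = -2.653

-2.653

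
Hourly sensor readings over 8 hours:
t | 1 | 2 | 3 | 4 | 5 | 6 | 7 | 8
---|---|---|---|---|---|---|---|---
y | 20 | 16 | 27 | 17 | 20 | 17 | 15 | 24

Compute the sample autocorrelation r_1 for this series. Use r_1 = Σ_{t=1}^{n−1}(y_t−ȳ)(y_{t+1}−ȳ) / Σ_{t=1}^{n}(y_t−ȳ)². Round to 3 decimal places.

-0.477

Mean ȳ = (20 + 16 + 27 + 17 + 20 + 17 + 15 + 24)/8 = 19.5000
Deviations from mean: 0.5000, -3.5000, 7.5000, -2.5000, 0.5000, -2.5000, -4.5000, 4.5000
Σ(y_t−ȳ)(y_{t+1}−ȳ) = (-1.7500) + (-26.2500) + (-18.7500) + (-1.2500) + (-1.2500) + (11.2500) + (-20.2500) = -58.2500
Denominator Σ(y_t−ȳ)² = 122.0000
r_1 = -58.2500 / 122.0000 = -0.477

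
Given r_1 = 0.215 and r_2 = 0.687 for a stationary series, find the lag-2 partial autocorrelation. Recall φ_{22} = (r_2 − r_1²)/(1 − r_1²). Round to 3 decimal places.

0.672

φ_{22} = (r_2 − r_1²) / (1 − r_1²)
r_1² = (0.215)² = 0.046225
Numerator = 0.687 − 0.0462 = 0.6408; denominator = 1 − 0.0462 = 0.9538
φ_{22} = 0.6408 / 0.9538 = 0.672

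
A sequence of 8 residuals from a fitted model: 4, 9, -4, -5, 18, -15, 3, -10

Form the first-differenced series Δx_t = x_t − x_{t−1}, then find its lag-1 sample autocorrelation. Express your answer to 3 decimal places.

-0.737

First differences Δx: 5, -13, -1, 23, -33, 18, -13
Mean of differences = -2.0000
Numerator Σ(Δx_t−Δx̄)(Δx_{t+1}−Δx̄) = -1678.0000
Denominator Σ(Δx_t−Δx̄)² = 2278.0000
r_1(Δx) = -1678.0000 / 2278.0000 = -0.737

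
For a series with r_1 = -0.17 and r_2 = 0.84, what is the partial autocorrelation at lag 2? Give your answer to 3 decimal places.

φ_{22} = (r_2 − r_1²) / (1 − r_1²)
r_1² = (-0.17)² = 0.0289
Numerator = 0.84 − 0.0289 = 0.8111; denominator = 1 − 0.0289 = 0.9711
φ_{22} = 0.8111 / 0.9711 = 0.835

0.835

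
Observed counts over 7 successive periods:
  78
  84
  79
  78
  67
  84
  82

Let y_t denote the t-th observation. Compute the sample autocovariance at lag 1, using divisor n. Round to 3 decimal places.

-5.493

Mean ȳ = (78 + 84 + 79 + 78 + 67 + 84 + 82)/7 = 78.8571
Deviations: -0.8571, 5.1429, 0.1429, -0.8571, -11.8571, 5.1429, 3.1429
Σ_{t=1}^{6}(y_t−ȳ)(y_{t+1}−ȳ) = -38.4490
γ_1 = -38.4490 / 7 = -5.493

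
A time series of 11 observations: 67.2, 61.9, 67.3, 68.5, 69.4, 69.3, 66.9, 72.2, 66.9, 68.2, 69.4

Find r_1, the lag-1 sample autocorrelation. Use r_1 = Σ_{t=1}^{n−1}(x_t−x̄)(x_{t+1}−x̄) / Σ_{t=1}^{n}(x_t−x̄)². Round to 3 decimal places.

Mean x̄ = (67.2 + 61.9 + 67.3 + 68.5 + 69.4 + 69.3 + 66.9 + 72.2 + 66.9 + 68.2 + 69.4)/11 = 67.9273
Numerator Σ_{t=1}^{10}(x_t−x̄)(x_{t+1}−x̄) = 0.6029
Denominator Σ(x_t−x̄)² = 64.2418
r_1 = 0.6029 / 64.2418 = 0.009

0.009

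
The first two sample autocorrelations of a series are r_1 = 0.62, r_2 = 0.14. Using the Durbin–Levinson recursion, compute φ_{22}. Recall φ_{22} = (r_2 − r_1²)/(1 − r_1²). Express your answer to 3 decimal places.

φ_{22} = (r_2 − r_1²) / (1 − r_1²)
r_1² = (0.62)² = 0.3844
Numerator = 0.14 − 0.3844 = -0.2444; denominator = 1 − 0.3844 = 0.6156
φ_{22} = -0.2444 / 0.6156 = -0.397

-0.397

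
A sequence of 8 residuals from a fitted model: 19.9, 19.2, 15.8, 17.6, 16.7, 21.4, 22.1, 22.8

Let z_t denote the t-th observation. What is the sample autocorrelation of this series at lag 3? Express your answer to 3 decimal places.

Mean z̄ = (19.9 + 19.2 + 15.8 + 17.6 + 16.7 + 21.4 + 22.1 + 22.8)/8 = 19.4375
Σ(z_t−z̄)(z_{t+3}−z̄) = (-0.8498) + (0.6502) + (-7.1386) + (-4.8923) + (-9.2048) = -21.4355
Denominator Σ(z_t−z̄)² = 46.6188
r_3 = -21.4355 / 46.6188 = -0.460

-0.460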